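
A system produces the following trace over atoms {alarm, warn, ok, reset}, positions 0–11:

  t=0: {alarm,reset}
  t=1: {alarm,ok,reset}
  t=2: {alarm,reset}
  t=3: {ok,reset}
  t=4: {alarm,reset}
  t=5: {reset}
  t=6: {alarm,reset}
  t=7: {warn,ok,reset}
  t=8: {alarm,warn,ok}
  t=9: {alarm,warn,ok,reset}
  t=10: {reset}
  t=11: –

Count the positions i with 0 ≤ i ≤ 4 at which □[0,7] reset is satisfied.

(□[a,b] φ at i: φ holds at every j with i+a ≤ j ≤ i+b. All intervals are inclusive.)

Evaluate at each i in [0,4]:
  i=0: ✓ (all of [0,7])
  i=1: ✗ (fails at j=8)
  i=2: ✗ (fails at j=8)
  i=3: ✗ (fails at j=8)
  i=4: ✗ (fails at j=8)
Positions where it holds: {0} → 1.

1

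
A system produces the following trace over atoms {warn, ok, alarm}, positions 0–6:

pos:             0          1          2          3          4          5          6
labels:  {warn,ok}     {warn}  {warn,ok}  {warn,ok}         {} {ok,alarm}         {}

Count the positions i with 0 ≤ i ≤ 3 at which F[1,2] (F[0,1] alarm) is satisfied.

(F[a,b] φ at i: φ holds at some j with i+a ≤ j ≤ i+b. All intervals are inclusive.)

2

Evaluate at each i in [0,3]:
  i=0: ✗ (none in [1,2])
  i=1: ✗ (none in [2,3])
  i=2: ✓ (witness j=4)
  i=3: ✓ (witness j=4)
Positions where it holds: {2, 3} → 2.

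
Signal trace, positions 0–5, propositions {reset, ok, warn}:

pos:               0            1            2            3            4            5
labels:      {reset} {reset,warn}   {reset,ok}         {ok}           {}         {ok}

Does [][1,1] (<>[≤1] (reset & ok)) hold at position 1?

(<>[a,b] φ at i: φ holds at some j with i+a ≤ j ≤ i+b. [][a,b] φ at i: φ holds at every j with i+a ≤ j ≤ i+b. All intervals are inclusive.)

Holds

Check <>[≤1] (reset & ok) at every j in [2,2]:
  j=2: holds (witness at 2)
All positions satisfy it → formula holds.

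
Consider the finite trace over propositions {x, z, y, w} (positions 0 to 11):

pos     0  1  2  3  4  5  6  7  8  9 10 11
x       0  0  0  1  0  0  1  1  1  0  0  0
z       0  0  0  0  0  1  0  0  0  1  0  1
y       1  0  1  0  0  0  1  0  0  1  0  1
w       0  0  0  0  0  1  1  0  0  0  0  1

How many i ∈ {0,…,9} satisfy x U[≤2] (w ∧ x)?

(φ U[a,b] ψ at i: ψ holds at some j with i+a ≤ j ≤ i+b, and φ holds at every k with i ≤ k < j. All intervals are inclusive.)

1

Evaluate at each i in [0,9]:
  i=0: ✗ (no rhs in [0,2])
  i=1: ✗ (no rhs in [1,3])
  i=2: ✗ (no rhs in [2,4])
  i=3: ✗ (no rhs in [3,5])
  i=4: ✗ (lhs fails at k=4 before rhs at j=6)
  i=5: ✗ (lhs fails at k=5 before rhs at j=6)
  i=6: ✓ (rhs at j=6)
  i=7: ✗ (no rhs in [7,9])
  i=8: ✗ (no rhs in [8,10])
  i=9: ✗ (no rhs in [9,11])
Positions where it holds: {6} → 1.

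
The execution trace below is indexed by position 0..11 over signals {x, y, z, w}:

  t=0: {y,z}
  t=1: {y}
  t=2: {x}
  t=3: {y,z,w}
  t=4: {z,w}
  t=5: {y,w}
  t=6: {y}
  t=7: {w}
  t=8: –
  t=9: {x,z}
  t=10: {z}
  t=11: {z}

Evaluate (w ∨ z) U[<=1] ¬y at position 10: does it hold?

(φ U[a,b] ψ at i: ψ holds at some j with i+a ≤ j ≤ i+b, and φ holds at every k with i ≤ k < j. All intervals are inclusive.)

Need some j in [10,11] with ¬y, and (w ∨ z) at every k in [10,j-1].
  j=10: ¬y holds; no prefix to check → satisfied.

Yes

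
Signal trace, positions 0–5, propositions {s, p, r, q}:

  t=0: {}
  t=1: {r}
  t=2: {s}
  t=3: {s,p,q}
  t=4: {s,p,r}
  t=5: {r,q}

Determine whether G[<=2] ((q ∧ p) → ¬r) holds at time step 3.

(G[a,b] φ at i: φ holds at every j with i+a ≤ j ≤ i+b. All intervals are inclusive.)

Holds

Check ((q ∧ p) → ¬r) at every j in [3,5]:
  j=3: antecedent true; consequent true → ✓
  j=4: antecedent false → ✓
  j=5: antecedent false → ✓
All positions satisfy it → formula holds.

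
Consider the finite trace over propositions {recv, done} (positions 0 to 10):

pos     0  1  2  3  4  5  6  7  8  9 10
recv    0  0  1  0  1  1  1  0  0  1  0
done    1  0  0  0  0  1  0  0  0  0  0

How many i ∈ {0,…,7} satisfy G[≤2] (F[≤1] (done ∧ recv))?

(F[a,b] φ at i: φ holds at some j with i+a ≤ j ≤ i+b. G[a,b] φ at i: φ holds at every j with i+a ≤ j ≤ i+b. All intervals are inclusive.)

0

Evaluate at each i in [0,7]:
  i=0: ✗ (fails at j=0)
  i=1: ✗ (fails at j=1)
  i=2: ✗ (fails at j=2)
  i=3: ✗ (fails at j=3)
  i=4: ✗ (fails at j=6)
  i=5: ✗ (fails at j=6)
  i=6: ✗ (fails at j=6)
  i=7: ✗ (fails at j=7)
Positions where it holds: {} → 0.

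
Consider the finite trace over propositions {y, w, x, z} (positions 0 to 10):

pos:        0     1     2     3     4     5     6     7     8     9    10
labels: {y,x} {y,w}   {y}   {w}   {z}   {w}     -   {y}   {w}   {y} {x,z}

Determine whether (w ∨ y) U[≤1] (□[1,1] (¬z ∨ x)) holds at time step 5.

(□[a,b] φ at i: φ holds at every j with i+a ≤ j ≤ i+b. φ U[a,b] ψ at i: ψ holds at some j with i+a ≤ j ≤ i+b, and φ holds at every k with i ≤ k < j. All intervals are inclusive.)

Need some j in [5,6] with □[1,1] (¬z ∨ x), and (w ∨ y) at every k in [5,j-1].
  j=5: □[1,1] (¬z ∨ x) holds; no prefix to check → satisfied.

Holds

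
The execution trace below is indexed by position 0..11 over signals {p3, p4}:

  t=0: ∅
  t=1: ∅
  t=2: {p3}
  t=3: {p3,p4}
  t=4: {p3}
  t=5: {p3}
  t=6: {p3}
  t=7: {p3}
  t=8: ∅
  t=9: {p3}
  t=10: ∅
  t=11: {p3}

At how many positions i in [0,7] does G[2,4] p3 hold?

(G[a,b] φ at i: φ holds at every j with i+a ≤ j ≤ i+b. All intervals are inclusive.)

Evaluate at each i in [0,7]:
  i=0: ✓ (all of [2,4])
  i=1: ✓ (all of [3,5])
  i=2: ✓ (all of [4,6])
  i=3: ✓ (all of [5,7])
  i=4: ✗ (fails at j=8)
  i=5: ✗ (fails at j=8)
  i=6: ✗ (fails at j=8)
  i=7: ✗ (fails at j=10)
Positions where it holds: {0, 1, 2, 3} → 4.

4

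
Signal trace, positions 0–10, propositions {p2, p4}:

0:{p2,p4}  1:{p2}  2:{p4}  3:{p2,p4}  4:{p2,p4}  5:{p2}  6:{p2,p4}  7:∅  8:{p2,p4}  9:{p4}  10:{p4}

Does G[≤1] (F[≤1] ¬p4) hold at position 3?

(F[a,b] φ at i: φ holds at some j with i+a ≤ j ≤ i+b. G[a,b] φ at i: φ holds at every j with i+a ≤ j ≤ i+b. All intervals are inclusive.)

Check F[≤1] ¬p4 at every j in [3,4]:
  j=3: fails (none in [3,4])
  j=4: holds (witness at 5)
Fails at j=3 → formula fails.

False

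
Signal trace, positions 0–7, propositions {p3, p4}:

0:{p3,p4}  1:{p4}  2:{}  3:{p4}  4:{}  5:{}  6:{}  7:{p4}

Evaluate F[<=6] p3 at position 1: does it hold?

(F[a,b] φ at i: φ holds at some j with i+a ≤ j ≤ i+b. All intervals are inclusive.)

Check p3 at each j in [1,7]:
  j=1: false
  j=2: false
  j=3: false
  j=4: false
  j=5: false
  j=6: false
  j=7: false
No position in the window satisfies it → formula fails.

No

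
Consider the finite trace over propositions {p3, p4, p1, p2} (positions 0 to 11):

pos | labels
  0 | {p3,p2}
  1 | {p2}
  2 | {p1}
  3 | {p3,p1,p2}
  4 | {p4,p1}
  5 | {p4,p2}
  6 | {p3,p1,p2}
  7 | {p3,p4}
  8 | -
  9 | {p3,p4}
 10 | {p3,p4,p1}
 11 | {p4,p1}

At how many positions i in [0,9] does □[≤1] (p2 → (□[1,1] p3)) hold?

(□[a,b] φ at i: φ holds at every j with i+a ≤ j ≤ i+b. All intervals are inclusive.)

Evaluate at each i in [0,9]:
  i=0: ✗ (fails at j=0)
  i=1: ✗ (fails at j=1)
  i=2: ✗ (fails at j=3)
  i=3: ✗ (fails at j=3)
  i=4: ✓ (all of [4,5])
  i=5: ✓ (all of [5,6])
  i=6: ✓ (all of [6,7])
  i=7: ✓ (all of [7,8])
  i=8: ✓ (all of [8,9])
  i=9: ✓ (all of [9,10])
Positions where it holds: {4, 5, 6, 7, 8, 9} → 6.

6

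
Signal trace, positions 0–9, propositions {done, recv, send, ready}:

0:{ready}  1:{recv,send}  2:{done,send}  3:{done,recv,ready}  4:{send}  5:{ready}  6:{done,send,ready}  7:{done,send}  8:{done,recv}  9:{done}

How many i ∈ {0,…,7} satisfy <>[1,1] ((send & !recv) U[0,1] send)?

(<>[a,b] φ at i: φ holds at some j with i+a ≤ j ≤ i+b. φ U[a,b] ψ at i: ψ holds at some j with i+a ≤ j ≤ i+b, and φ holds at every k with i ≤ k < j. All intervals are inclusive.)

5

Evaluate at each i in [0,7]:
  i=0: ✓ (witness j=1)
  i=1: ✓ (witness j=2)
  i=2: ✗ (none in [3,3])
  i=3: ✓ (witness j=4)
  i=4: ✗ (none in [5,5])
  i=5: ✓ (witness j=6)
  i=6: ✓ (witness j=7)
  i=7: ✗ (none in [8,8])
Positions where it holds: {0, 1, 3, 5, 6} → 5.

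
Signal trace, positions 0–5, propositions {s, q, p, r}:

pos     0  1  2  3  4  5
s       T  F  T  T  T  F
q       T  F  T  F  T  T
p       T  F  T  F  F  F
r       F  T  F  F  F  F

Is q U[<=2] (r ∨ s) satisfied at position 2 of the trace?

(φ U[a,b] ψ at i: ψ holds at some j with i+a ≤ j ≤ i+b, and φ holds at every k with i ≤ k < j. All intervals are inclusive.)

True

Need some j in [2,4] with (r ∨ s), and q at every k in [2,j-1].
  j=2: (r ∨ s) holds; no prefix to check → satisfied.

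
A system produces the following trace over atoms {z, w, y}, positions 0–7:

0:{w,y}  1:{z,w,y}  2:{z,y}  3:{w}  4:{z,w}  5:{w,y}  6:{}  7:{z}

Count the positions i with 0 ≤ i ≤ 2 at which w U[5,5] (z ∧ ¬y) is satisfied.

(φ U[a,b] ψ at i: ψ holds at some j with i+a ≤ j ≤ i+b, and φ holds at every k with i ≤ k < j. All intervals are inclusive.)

0

Evaluate at each i in [0,2]:
  i=0: ✗ (no rhs in [5,5])
  i=1: ✗ (no rhs in [6,6])
  i=2: ✗ (lhs fails at k=2 before rhs at j=7)
Positions where it holds: {} → 0.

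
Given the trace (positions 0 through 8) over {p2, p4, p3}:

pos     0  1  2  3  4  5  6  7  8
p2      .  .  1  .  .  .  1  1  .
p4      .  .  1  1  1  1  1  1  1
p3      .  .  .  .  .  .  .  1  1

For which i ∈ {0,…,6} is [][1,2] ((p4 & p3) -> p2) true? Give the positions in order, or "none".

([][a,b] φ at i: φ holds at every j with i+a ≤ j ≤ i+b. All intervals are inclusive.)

Evaluate at each i in [0,6]:
  i=0: ✓ (all of [1,2])
  i=1: ✓ (all of [2,3])
  i=2: ✓ (all of [3,4])
  i=3: ✓ (all of [4,5])
  i=4: ✓ (all of [5,6])
  i=5: ✓ (all of [6,7])
  i=6: ✗ (fails at j=8)

0, 1, 2, 3, 4, 5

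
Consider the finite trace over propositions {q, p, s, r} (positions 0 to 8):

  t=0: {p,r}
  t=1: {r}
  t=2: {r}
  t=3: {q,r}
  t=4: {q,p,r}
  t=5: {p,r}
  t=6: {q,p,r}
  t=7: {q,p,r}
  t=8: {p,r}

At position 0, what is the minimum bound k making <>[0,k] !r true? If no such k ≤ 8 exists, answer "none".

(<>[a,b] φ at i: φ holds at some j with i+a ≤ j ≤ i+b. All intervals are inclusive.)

Scan j = 0,1,… for !r:
  j=0: fails
  j=1: fails
  j=2: fails
  j=3: fails
  j=4: fails
  j=5: fails
  j=6: fails
  j=7: fails
  j=8: fails
No j in [0,8] satisfies it → none.

none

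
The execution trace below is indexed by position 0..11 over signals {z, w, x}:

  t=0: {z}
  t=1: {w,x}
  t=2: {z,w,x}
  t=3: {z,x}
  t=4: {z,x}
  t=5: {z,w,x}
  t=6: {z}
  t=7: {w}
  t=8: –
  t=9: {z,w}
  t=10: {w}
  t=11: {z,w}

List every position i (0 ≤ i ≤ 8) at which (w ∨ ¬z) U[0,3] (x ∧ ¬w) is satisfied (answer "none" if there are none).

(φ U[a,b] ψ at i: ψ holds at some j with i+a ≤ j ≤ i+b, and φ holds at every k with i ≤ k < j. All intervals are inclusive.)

Evaluate at each i in [0,8]:
  i=0: ✗ (lhs fails at k=0 before rhs at j=3)
  i=1: ✓ (rhs at j=3; lhs holds on [1,2])
  i=2: ✓ (rhs at j=3; lhs holds on [2,2])
  i=3: ✓ (rhs at j=3)
  i=4: ✓ (rhs at j=4)
  i=5: ✗ (no rhs in [5,8])
  i=6: ✗ (no rhs in [6,9])
  i=7: ✗ (no rhs in [7,10])
  i=8: ✗ (no rhs in [8,11])

1, 2, 3, 4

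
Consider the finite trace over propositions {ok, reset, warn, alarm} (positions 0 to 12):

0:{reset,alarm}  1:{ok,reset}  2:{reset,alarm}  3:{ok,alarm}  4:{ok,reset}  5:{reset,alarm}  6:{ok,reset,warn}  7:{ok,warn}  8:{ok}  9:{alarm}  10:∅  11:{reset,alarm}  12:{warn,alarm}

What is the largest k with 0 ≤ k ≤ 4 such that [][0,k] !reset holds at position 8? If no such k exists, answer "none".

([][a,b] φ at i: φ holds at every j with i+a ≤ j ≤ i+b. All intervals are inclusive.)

!reset must hold from j=8 onward; find where it first fails.
  j=8: holds
  j=9: holds
  j=10: holds
  j=11: fails
Holds on [8,10], so largest k = 2.

2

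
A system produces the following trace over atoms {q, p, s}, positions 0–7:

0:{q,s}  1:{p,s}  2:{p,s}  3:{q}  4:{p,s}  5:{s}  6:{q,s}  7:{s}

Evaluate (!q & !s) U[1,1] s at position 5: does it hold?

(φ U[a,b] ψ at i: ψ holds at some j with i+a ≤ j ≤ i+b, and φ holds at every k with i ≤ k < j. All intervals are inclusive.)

Need some j in [6,6] with s, and (!q & !s) at every k in [5,j-1].
  j=6: s holds, but (!q & !s) fails at k=5 → not this j.
No j in the window works → until fails.

False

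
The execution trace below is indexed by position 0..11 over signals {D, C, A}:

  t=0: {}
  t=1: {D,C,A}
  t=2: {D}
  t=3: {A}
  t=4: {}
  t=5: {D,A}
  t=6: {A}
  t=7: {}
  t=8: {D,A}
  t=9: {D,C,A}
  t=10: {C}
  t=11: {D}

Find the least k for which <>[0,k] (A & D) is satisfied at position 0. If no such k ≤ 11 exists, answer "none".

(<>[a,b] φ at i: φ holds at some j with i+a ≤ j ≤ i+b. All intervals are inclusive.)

1

Scan j = 0,1,… for (A & D):
  j=0: fails
  j=1: holds
First hit at j=1, so smallest k = 1-0 = 1.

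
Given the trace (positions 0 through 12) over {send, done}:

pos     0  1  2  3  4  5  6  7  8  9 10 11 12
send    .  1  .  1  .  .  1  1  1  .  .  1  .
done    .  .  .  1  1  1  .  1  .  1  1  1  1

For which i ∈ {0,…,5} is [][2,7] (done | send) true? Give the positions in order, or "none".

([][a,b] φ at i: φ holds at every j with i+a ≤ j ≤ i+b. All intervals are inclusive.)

1, 2, 3, 4, 5

Evaluate at each i in [0,5]:
  i=0: ✗ (fails at j=2)
  i=1: ✓ (all of [3,8])
  i=2: ✓ (all of [4,9])
  i=3: ✓ (all of [5,10])
  i=4: ✓ (all of [6,11])
  i=5: ✓ (all of [7,12])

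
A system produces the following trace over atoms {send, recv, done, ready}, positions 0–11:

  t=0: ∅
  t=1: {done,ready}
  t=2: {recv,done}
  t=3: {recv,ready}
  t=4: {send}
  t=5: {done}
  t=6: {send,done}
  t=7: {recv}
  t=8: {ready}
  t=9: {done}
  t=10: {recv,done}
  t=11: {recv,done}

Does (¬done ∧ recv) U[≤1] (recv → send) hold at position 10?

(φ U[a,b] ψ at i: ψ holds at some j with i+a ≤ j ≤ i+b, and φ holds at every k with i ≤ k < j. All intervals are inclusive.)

Need some j in [10,11] with (recv → send), and (¬done ∧ recv) at every k in [10,j-1].
  j=10: (recv → send) false.
  j=11: (recv → send) false.
No j in the window works → until fails.

Does not hold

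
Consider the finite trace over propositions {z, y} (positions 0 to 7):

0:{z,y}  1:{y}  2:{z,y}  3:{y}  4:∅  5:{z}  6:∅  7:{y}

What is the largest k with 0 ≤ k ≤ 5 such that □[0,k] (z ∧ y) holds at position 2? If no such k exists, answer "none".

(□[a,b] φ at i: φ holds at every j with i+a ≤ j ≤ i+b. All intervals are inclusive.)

0

(z ∧ y) must hold from j=2 onward; find where it first fails.
  j=2: holds
  j=3: fails
Holds on [2,2], so largest k = 0.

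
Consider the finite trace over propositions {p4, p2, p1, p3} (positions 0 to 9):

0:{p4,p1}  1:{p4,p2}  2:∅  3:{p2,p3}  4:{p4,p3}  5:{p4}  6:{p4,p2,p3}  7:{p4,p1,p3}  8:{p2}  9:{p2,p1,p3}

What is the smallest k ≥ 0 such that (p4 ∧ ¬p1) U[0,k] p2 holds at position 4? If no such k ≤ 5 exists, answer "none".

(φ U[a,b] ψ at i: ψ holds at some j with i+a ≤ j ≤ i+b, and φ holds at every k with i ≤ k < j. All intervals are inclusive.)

2

Need earliest j ≥ 4 with p2, and (p4 ∧ ¬p1) at every k in [4,j-1].
  j=4: rhs fails.
  j=5: rhs fails.
  j=6: rhs holds; lhs holds on [4,5]. k = 2.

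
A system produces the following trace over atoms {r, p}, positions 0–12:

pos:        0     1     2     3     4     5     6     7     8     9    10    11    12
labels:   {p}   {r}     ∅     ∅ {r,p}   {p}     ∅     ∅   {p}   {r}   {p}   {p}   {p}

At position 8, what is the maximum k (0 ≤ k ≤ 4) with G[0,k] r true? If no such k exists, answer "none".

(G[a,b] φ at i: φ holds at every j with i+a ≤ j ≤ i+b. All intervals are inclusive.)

r must hold from j=8 onward; find where it first fails.
  j=8: fails → no k works.

none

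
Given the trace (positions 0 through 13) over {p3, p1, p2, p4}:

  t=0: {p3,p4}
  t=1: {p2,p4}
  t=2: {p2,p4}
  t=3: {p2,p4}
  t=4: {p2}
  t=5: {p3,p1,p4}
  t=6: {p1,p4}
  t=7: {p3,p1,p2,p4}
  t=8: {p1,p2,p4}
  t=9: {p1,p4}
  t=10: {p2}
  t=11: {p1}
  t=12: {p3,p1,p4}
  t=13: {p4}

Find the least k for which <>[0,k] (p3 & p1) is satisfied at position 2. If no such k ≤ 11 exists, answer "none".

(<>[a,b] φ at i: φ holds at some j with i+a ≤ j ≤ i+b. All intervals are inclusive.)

Scan j = 2,3,… for (p3 & p1):
  j=2: fails
  j=3: fails
  j=4: fails
  j=5: holds
First hit at j=5, so smallest k = 5-2 = 3.

3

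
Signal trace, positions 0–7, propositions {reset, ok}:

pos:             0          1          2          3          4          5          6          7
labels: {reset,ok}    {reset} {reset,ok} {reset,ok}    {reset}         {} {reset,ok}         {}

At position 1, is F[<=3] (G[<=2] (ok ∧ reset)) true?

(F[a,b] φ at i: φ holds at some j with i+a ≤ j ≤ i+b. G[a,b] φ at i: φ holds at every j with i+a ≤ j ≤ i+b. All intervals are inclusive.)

Does not hold

Check G[<=2] (ok ∧ reset) at each j in [1,4]:
  j=1: fails at 1
  j=2: fails at 4
  j=3: fails at 4
  j=4: fails at 4
No position in the window satisfies it → formula fails.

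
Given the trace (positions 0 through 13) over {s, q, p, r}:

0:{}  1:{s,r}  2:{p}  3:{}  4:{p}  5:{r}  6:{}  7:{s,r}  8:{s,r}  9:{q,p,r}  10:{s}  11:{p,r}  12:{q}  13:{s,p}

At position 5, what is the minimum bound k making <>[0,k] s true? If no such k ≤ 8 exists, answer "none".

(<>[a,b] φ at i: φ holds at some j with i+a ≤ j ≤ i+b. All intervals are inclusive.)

2

Scan j = 5,6,… for s:
  j=5: fails
  j=6: fails
  j=7: holds
First hit at j=7, so smallest k = 7-5 = 2.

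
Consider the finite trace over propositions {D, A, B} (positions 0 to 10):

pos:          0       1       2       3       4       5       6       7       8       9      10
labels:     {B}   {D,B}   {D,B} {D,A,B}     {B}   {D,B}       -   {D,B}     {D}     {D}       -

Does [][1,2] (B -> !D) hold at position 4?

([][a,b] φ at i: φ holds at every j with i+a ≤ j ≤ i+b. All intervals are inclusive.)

False

Check (B -> !D) at every j in [5,6]:
  j=5: antecedent true; consequent false → ✗
  j=6: antecedent false → ✓
Fails at j=5 → formula fails.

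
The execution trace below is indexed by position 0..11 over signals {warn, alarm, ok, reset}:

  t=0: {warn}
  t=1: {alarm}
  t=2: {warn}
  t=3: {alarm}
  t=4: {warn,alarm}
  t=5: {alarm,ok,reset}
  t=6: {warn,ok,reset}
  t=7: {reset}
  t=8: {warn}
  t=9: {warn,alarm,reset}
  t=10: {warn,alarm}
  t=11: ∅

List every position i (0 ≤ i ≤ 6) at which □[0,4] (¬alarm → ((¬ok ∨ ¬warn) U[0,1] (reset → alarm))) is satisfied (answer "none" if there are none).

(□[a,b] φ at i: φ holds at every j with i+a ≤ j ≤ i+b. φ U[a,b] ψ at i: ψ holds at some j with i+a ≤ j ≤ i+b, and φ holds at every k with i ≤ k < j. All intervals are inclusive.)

Evaluate at each i in [0,6]:
  i=0: ✓ (all of [0,4])
  i=1: ✓ (all of [1,5])
  i=2: ✗ (fails at j=6)
  i=3: ✗ (fails at j=6)
  i=4: ✗ (fails at j=6)
  i=5: ✗ (fails at j=6)
  i=6: ✗ (fails at j=6)

0, 1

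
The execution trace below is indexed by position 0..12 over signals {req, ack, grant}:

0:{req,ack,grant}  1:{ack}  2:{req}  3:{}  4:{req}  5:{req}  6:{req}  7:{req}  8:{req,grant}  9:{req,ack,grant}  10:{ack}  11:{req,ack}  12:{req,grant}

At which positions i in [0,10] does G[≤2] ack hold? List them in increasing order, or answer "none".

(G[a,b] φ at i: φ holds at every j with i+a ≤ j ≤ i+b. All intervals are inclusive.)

Evaluate at each i in [0,10]:
  i=0: ✗ (fails at j=2)
  i=1: ✗ (fails at j=2)
  i=2: ✗ (fails at j=2)
  i=3: ✗ (fails at j=3)
  i=4: ✗ (fails at j=4)
  i=5: ✗ (fails at j=5)
  i=6: ✗ (fails at j=6)
  i=7: ✗ (fails at j=7)
  i=8: ✗ (fails at j=8)
  i=9: ✓ (all of [9,11])
  i=10: ✗ (fails at j=12)

9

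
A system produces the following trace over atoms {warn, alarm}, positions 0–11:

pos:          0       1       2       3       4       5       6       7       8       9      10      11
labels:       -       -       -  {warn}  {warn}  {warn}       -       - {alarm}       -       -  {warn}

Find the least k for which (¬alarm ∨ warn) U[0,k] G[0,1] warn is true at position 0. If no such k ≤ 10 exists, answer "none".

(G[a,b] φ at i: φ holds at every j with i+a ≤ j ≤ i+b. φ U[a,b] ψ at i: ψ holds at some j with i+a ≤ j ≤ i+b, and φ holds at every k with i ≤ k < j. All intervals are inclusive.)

3

Need earliest j ≥ 0 with G[0,1] warn, and (¬alarm ∨ warn) at every k in [0,j-1].
  j=0: rhs fails.
  j=1: rhs fails.
  j=2: rhs fails.
  j=3: rhs holds; lhs holds on [0,2]. k = 3.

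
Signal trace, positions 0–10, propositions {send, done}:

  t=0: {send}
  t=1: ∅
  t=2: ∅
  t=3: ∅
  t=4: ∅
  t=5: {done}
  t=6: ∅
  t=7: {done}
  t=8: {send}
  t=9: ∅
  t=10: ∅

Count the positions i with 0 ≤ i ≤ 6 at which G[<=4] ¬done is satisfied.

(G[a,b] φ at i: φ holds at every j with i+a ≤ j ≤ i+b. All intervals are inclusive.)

Evaluate at each i in [0,6]:
  i=0: ✓ (all of [0,4])
  i=1: ✗ (fails at j=5)
  i=2: ✗ (fails at j=5)
  i=3: ✗ (fails at j=5)
  i=4: ✗ (fails at j=5)
  i=5: ✗ (fails at j=5)
  i=6: ✗ (fails at j=7)
Positions where it holds: {0} → 1.

1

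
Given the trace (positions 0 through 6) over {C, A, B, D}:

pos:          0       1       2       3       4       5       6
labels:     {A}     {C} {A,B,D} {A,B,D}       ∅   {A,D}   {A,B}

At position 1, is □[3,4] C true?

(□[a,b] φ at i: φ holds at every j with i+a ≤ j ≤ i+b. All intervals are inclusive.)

Check C at every j in [4,5]:
  j=4: false
  j=5: false
Fails at j=4 → formula fails.

No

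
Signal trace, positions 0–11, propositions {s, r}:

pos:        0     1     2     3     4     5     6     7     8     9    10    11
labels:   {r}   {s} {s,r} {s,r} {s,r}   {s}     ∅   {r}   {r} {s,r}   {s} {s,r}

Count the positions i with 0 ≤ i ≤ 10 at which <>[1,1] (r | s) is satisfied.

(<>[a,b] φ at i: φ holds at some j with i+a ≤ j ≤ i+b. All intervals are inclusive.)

10

Evaluate at each i in [0,10]:
  i=0: ✓ (witness j=1)
  i=1: ✓ (witness j=2)
  i=2: ✓ (witness j=3)
  i=3: ✓ (witness j=4)
  i=4: ✓ (witness j=5)
  i=5: ✗ (none in [6,6])
  i=6: ✓ (witness j=7)
  i=7: ✓ (witness j=8)
  i=8: ✓ (witness j=9)
  i=9: ✓ (witness j=10)
  i=10: ✓ (witness j=11)
Positions where it holds: {0, 1, 2, 3, 4, 6, 7, 8, 9, 10} → 10.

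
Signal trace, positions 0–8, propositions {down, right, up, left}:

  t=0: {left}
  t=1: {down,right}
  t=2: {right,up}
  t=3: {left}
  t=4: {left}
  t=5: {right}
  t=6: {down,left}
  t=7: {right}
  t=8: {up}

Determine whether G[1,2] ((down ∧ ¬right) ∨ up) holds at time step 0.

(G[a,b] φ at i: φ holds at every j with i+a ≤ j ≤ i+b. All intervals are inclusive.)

False

Check ((down ∧ ¬right) ∨ up) at every j in [1,2]:
  j=1: false
  j=2: true
Fails at j=1 → formula fails.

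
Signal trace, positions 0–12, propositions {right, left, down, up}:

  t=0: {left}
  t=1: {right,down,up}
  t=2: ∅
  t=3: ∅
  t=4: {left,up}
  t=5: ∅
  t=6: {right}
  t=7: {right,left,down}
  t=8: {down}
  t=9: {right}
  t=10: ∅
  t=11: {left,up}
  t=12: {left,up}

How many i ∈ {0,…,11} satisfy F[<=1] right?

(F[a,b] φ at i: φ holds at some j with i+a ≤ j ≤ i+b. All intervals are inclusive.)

Evaluate at each i in [0,11]:
  i=0: ✓ (witness j=1)
  i=1: ✓ (witness j=1)
  i=2: ✗ (none in [2,3])
  i=3: ✗ (none in [3,4])
  i=4: ✗ (none in [4,5])
  i=5: ✓ (witness j=6)
  i=6: ✓ (witness j=6)
  i=7: ✓ (witness j=7)
  i=8: ✓ (witness j=9)
  i=9: ✓ (witness j=9)
  i=10: ✗ (none in [10,11])
  i=11: ✗ (none in [11,12])
Positions where it holds: {0, 1, 5, 6, 7, 8, 9} → 7.

7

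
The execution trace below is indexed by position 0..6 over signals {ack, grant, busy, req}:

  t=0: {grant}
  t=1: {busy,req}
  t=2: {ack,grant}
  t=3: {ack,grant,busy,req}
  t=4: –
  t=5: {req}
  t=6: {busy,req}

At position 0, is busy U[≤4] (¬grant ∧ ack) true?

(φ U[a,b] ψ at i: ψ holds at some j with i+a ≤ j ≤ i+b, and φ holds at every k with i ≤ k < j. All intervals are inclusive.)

Need some j in [0,4] with (¬grant ∧ ack), and busy at every k in [0,j-1].
  j=0: (¬grant ∧ ack) false.
  j=1: (¬grant ∧ ack) false.
  j=2: (¬grant ∧ ack) false.
  j=3: (¬grant ∧ ack) false.
  j=4: (¬grant ∧ ack) false.
No j in the window works → until fails.

False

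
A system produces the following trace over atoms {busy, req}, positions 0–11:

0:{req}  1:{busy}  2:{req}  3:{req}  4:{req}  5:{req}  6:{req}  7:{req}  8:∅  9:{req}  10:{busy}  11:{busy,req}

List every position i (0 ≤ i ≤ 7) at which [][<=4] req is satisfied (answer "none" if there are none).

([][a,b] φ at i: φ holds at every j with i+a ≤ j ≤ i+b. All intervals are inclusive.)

2, 3

Evaluate at each i in [0,7]:
  i=0: ✗ (fails at j=1)
  i=1: ✗ (fails at j=1)
  i=2: ✓ (all of [2,6])
  i=3: ✓ (all of [3,7])
  i=4: ✗ (fails at j=8)
  i=5: ✗ (fails at j=8)
  i=6: ✗ (fails at j=8)
  i=7: ✗ (fails at j=8)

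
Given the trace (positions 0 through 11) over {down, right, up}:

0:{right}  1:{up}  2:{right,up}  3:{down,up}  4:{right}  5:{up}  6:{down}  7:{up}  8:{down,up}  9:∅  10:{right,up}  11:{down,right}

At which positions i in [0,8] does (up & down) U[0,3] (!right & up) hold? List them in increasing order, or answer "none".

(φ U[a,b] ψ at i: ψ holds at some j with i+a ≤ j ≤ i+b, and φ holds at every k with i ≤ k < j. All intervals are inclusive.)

1, 3, 5, 7, 8

Evaluate at each i in [0,8]:
  i=0: ✗ (lhs fails at k=0 before rhs at j=1)
  i=1: ✓ (rhs at j=1)
  i=2: ✗ (lhs fails at k=2 before rhs at j=3)
  i=3: ✓ (rhs at j=3)
  i=4: ✗ (lhs fails at k=4 before rhs at j=5)
  i=5: ✓ (rhs at j=5)
  i=6: ✗ (lhs fails at k=6 before rhs at j=7)
  i=7: ✓ (rhs at j=7)
  i=8: ✓ (rhs at j=8)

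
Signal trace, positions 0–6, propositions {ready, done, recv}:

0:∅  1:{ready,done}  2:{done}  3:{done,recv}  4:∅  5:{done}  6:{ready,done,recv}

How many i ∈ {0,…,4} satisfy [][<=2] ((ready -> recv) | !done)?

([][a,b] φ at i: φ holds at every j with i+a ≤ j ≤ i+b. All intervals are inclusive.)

Evaluate at each i in [0,4]:
  i=0: ✗ (fails at j=1)
  i=1: ✗ (fails at j=1)
  i=2: ✓ (all of [2,4])
  i=3: ✓ (all of [3,5])
  i=4: ✓ (all of [4,6])
Positions where it holds: {2, 3, 4} → 3.

3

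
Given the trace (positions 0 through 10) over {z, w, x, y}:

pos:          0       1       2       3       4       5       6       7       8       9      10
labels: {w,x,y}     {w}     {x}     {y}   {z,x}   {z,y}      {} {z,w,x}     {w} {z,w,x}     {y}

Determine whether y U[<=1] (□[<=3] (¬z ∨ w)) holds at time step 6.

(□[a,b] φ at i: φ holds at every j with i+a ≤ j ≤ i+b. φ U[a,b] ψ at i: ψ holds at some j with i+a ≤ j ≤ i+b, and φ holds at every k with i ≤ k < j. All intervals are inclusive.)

True

Need some j in [6,7] with □[<=3] (¬z ∨ w), and y at every k in [6,j-1].
  j=6: □[<=3] (¬z ∨ w) holds; no prefix to check → satisfied.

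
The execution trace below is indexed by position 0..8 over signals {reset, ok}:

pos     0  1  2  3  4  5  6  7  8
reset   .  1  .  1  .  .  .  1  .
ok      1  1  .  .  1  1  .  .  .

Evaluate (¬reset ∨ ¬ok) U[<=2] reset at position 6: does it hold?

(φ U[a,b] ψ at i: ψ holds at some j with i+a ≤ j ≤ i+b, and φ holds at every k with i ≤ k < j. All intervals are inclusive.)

Need some j in [6,8] with reset, and (¬reset ∨ ¬ok) at every k in [6,j-1].
  j=6: reset false.
  j=7: reset holds; (¬reset ∨ ¬ok) holds at every k in [6,6] → satisfied.

Yes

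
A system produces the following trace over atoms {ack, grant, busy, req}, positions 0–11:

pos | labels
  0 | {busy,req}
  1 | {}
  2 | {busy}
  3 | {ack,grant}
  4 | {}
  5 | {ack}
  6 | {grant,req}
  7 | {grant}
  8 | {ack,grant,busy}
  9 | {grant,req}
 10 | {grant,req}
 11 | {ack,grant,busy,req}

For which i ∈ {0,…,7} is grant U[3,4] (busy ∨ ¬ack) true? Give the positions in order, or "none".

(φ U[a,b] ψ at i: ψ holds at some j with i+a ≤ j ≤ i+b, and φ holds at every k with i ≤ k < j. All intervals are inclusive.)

Evaluate at each i in [0,7]:
  i=0: ✗ (lhs fails at k=0 before rhs at j=4)
  i=1: ✗ (lhs fails at k=1 before rhs at j=4)
  i=2: ✗ (lhs fails at k=2 before rhs at j=6)
  i=3: ✗ (lhs fails at k=4 before rhs at j=6)
  i=4: ✗ (lhs fails at k=4 before rhs at j=7)
  i=5: ✗ (lhs fails at k=5 before rhs at j=8)
  i=6: ✓ (rhs at j=9; lhs holds on [6,8])
  i=7: ✓ (rhs at j=10; lhs holds on [7,9])

6, 7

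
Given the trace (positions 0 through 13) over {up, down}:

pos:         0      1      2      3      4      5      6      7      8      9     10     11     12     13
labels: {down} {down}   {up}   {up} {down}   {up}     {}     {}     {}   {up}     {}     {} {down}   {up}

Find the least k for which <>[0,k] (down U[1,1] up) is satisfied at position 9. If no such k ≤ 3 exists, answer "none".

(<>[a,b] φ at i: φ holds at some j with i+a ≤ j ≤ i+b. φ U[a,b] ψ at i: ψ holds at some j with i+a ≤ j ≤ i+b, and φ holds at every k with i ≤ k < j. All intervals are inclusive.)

Scan j = 9,10,… for (down U[1,1] up):
  j=9: fails
  j=10: fails
  j=11: fails
  j=12: holds
First hit at j=12, so smallest k = 12-9 = 3.

3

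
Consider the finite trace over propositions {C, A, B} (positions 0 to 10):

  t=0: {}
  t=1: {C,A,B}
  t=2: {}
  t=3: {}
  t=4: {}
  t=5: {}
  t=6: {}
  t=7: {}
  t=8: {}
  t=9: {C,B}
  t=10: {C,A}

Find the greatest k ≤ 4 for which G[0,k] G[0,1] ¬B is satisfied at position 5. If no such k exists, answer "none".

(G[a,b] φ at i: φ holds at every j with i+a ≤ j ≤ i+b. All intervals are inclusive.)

G[0,1] ¬B must hold from j=5 onward; find where it first fails.
  j=5: holds
  j=6: holds
  j=7: holds
  j=8: fails
Holds on [5,7], so largest k = 2.

2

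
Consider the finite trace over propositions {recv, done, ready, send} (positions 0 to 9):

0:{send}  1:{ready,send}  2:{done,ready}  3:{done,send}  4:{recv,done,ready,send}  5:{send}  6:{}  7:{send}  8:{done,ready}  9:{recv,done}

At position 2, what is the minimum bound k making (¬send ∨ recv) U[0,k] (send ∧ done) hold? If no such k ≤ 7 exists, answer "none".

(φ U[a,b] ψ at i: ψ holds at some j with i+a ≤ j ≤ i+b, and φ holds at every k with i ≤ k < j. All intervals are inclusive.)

1

Need earliest j ≥ 2 with (send ∧ done), and (¬send ∨ recv) at every k in [2,j-1].
  j=2: rhs fails.
  j=3: rhs holds; lhs holds on [2,2]. k = 1.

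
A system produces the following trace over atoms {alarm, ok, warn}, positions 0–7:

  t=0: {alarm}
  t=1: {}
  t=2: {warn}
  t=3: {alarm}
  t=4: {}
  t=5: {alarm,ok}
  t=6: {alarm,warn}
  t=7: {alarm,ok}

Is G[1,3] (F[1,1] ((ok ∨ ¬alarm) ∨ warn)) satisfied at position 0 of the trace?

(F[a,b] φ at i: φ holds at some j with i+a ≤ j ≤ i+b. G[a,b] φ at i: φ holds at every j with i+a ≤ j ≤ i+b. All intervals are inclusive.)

Check F[1,1] ((ok ∨ ¬alarm) ∨ warn) at every j in [1,3]:
  j=1: holds (witness at 2)
  j=2: fails (none in [3,3])
  j=3: holds (witness at 4)
Fails at j=2 → formula fails.

No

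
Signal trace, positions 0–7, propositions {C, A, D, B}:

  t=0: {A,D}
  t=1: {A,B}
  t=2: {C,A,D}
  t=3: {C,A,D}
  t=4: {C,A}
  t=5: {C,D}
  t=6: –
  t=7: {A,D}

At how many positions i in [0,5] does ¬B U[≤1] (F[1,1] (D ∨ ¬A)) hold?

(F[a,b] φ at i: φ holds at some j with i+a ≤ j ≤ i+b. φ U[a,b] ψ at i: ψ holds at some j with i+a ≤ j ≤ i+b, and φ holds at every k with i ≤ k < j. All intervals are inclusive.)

Evaluate at each i in [0,5]:
  i=0: ✓ (rhs at j=1; lhs holds on [0,0])
  i=1: ✓ (rhs at j=1)
  i=2: ✓ (rhs at j=2)
  i=3: ✓ (rhs at j=4; lhs holds on [3,3])
  i=4: ✓ (rhs at j=4)
  i=5: ✓ (rhs at j=5)
Positions where it holds: {0, 1, 2, 3, 4, 5} → 6.

6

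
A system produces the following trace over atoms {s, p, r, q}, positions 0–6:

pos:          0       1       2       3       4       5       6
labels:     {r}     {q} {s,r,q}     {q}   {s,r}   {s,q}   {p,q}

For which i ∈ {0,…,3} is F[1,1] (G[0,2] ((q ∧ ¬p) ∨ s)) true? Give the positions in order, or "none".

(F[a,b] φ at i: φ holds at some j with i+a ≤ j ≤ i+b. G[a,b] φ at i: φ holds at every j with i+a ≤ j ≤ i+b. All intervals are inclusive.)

Evaluate at each i in [0,3]:
  i=0: ✓ (witness j=1)
  i=1: ✓ (witness j=2)
  i=2: ✓ (witness j=3)
  i=3: ✗ (none in [4,4])

0, 1, 2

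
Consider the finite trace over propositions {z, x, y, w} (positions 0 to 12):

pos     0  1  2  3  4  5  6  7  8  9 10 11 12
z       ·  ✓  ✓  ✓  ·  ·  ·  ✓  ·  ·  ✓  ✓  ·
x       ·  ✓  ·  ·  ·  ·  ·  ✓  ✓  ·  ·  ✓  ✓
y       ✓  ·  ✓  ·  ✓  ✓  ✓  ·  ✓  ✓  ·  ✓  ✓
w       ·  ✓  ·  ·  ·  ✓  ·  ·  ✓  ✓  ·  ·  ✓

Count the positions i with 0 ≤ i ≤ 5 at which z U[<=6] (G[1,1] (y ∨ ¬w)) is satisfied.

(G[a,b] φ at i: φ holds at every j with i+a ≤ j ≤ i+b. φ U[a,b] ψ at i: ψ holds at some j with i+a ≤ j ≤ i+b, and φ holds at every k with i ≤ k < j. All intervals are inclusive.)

Evaluate at each i in [0,5]:
  i=0: ✗ (lhs fails at k=0 before rhs at j=1)
  i=1: ✓ (rhs at j=1)
  i=2: ✓ (rhs at j=2)
  i=3: ✓ (rhs at j=3)
  i=4: ✓ (rhs at j=4)
  i=5: ✓ (rhs at j=5)
Positions where it holds: {1, 2, 3, 4, 5} → 5.

5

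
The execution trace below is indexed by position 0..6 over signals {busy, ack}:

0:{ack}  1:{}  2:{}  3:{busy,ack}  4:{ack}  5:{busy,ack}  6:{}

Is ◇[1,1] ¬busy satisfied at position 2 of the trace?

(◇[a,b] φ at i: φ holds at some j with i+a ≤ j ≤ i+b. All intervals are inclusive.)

Check ¬busy at each j in [3,3]:
  j=3: false
No position in the window satisfies it → formula fails.

False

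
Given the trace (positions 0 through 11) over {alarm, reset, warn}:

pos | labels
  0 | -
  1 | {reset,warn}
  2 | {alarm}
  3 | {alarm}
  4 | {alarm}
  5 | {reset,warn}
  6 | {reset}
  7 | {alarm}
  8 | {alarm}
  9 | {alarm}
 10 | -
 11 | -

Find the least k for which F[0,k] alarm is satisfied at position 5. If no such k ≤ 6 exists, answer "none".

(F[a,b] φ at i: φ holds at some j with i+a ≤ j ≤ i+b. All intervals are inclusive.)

2

Scan j = 5,6,… for alarm:
  j=5: fails
  j=6: fails
  j=7: holds
First hit at j=7, so smallest k = 7-5 = 2.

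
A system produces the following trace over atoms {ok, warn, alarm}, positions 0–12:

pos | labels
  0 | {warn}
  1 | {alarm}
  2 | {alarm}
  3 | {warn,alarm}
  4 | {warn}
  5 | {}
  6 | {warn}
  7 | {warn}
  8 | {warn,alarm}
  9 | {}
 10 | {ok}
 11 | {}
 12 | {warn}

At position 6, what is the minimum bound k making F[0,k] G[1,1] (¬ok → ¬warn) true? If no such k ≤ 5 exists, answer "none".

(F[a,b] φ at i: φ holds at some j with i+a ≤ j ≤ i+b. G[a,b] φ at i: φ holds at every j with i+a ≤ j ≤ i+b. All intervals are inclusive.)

2

Scan j = 6,7,… for G[1,1] (¬ok → ¬warn):
  j=6: fails
  j=7: fails
  j=8: holds
First hit at j=8, so smallest k = 8-6 = 2.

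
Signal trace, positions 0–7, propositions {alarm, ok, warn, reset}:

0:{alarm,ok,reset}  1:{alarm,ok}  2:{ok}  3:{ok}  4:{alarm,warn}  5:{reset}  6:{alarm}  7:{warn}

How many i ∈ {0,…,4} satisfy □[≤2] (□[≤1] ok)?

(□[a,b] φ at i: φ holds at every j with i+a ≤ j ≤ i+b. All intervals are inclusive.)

Evaluate at each i in [0,4]:
  i=0: ✓ (all of [0,2])
  i=1: ✗ (fails at j=3)
  i=2: ✗ (fails at j=3)
  i=3: ✗ (fails at j=3)
  i=4: ✗ (fails at j=4)
Positions where it holds: {0} → 1.

1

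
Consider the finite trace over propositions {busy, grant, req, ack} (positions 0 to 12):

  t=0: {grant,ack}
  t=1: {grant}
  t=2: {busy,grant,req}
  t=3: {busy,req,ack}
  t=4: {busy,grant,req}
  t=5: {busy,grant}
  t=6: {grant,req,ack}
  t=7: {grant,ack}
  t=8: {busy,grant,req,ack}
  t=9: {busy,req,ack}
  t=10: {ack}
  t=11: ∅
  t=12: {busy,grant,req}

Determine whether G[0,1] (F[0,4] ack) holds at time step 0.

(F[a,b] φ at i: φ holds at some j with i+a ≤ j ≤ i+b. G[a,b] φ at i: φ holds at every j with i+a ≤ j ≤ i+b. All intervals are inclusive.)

Yes

Check F[0,4] ack at every j in [0,1]:
  j=0: holds (witness at 0)
  j=1: holds (witness at 3)
All positions satisfy it → formula holds.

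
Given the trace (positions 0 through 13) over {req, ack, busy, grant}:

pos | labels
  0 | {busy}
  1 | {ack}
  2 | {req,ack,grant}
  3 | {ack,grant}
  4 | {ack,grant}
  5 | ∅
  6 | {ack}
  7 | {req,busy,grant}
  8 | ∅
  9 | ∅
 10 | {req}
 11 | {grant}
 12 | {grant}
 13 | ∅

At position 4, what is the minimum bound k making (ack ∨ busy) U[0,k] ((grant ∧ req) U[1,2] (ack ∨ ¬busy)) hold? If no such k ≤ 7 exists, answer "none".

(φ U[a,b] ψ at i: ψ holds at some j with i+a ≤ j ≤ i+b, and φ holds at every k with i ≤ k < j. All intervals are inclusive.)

none

Need earliest j ≥ 4 with ((grant ∧ req) U[1,2] (ack ∨ ¬busy)), and (ack ∨ busy) at every k in [4,j-1].
  j=4: rhs fails.
  j=5: rhs fails.
  j=6: rhs fails.
  j=7: rhs holds but lhs fails at k=5.
  j=8: rhs fails.
  j=9: rhs fails.
  j=10: rhs fails.
  j=11: rhs fails.
No witness within the range → none.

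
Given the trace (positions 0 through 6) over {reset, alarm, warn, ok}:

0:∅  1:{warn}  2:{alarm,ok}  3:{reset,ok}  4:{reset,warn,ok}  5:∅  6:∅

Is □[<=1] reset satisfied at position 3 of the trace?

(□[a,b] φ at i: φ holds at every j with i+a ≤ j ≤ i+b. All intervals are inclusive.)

Check reset at every j in [3,4]:
  j=3: true
  j=4: true
All positions satisfy it → formula holds.

Holds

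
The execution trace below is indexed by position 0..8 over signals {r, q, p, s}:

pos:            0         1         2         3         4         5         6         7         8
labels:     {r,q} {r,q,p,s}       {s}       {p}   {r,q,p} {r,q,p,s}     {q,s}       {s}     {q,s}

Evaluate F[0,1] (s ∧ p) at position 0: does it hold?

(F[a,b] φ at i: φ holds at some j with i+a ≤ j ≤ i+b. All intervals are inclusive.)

Check (s ∧ p) at each j in [0,1]:
  j=0: false
  j=1: true
Found at j=1 → formula holds.

Holds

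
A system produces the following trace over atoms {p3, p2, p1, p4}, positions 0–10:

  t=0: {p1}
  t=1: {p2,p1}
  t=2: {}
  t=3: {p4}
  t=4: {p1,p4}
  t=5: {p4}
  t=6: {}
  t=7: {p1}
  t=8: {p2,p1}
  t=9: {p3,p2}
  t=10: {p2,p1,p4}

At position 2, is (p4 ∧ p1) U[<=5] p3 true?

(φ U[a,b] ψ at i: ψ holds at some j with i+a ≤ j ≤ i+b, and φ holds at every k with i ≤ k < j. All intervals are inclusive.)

False

Need some j in [2,7] with p3, and (p4 ∧ p1) at every k in [2,j-1].
  j=2: p3 false.
  j=3: p3 false.
  j=4: p3 false.
  j=5: p3 false.
  j=6: p3 false.
  j=7: p3 false.
No j in the window works → until fails.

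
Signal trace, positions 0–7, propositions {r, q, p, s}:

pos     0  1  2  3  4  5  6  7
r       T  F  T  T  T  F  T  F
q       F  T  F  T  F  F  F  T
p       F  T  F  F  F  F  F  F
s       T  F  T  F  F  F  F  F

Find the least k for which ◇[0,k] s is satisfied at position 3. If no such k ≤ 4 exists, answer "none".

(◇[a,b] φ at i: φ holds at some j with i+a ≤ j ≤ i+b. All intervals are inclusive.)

none

Scan j = 3,4,… for s:
  j=3: fails
  j=4: fails
  j=5: fails
  j=6: fails
  j=7: fails
No j in [3,7] satisfies it → none.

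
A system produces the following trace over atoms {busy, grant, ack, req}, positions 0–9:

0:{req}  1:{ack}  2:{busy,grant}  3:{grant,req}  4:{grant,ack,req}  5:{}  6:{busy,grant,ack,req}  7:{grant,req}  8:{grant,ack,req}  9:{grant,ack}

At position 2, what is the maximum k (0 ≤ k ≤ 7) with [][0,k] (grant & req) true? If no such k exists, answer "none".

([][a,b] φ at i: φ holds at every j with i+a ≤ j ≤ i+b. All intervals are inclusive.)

none

(grant & req) must hold from j=2 onward; find where it first fails.
  j=2: fails → no k works.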